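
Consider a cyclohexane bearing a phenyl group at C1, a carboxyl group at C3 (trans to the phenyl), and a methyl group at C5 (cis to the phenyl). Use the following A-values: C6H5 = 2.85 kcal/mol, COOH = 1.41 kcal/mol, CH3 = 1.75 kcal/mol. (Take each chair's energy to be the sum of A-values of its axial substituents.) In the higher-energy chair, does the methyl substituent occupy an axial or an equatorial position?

Chair I (phenyl axial, carboxyl equatorial, methyl axial): E = 4.60 kcal/mol.
Chair II (phenyl equatorial, carboxyl axial, methyl equatorial): E = 1.41 kcal/mol.
Chair I is the less stable (higher-energy) conformer, and in that chair the methyl group is axial.

axial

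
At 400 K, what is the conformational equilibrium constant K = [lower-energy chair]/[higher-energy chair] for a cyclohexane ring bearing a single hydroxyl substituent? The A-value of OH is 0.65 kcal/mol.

One chair has the hydroxyl group axial (E = 0.65 kcal/mol) and the other has it equatorial (E = 0).
ΔG = 0.65 kcal/mol between the two chairs.
K = exp(ΔG/RT) with R = 1.987×10⁻³ kcal mol⁻¹ K⁻¹ and T = 400 K gives K ≈ 2.27.

K ≈ 2.27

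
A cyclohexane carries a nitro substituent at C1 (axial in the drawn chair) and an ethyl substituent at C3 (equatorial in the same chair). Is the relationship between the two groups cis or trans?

C1 and C3 have the same parity, so their axial bonds point in the same direction.
With same-parity carbons, two substituents on the same face are both axial or both equatorial; opposite faces give one of each.
Here the groups are axial/equatorial → opposite face → trans.

trans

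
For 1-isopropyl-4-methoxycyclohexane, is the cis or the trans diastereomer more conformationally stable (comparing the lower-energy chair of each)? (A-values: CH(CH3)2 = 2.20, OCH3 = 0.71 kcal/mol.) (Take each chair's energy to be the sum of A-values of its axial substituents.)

trans

At 1,4 positions (parity opposite): cis → (a,e or e,a); trans → (e,e or a,a).
Best chair for cis: E = 0.71 kcal/mol; best chair for trans: E = 0.00 kcal/mol.
The trans isomer is lower by 0.71 kcal/mol.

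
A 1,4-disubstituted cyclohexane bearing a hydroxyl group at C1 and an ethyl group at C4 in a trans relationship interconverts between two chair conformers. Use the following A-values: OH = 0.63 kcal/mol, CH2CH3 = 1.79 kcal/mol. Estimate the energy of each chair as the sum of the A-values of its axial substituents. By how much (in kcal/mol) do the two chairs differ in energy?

2.42 kcal/mol

C1 and C4 have opposite parity, so for the trans isomer the two substituents are e,e in one chair and a,a in the other.
Chair I (hydroxyl axial, ethyl axial): E = 2.42 kcal/mol.
Chair II (hydroxyl equatorial, ethyl equatorial): E = 0.00 kcal/mol.
ΔE = 2.42 − 0.00 = 2.42 kcal/mol; chair II is more stable.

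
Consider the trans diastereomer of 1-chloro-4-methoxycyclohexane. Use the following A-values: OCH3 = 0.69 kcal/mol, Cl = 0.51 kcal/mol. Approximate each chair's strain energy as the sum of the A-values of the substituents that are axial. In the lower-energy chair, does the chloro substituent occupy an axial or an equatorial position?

C1 and C4 have opposite parity, so for the trans isomer the two substituents are e,e in one chair and a,a in the other.
Chair I (methoxy axial, chloro axial): E = 1.20 kcal/mol.
Chair II (methoxy equatorial, chloro equatorial): E = 0.00 kcal/mol.
Chair II is the more stable (lower-energy) conformer, and in that chair the chloro group is equatorial.

equatorial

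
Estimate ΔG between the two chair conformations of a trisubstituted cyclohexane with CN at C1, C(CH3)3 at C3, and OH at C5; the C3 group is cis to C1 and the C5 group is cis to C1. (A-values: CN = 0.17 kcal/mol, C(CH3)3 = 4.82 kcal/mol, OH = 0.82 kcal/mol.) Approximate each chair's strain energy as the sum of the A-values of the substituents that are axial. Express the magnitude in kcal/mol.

5.81 kcal/mol

Chair I (cyano axial, tert-butyl axial, hydroxyl axial): E = 5.81 kcal/mol.
Chair II (cyano equatorial, tert-butyl equatorial, hydroxyl equatorial): E = 0.00 kcal/mol.
ΔE = 5.81 − 0.00 = 5.81 kcal/mol; chair II is more stable.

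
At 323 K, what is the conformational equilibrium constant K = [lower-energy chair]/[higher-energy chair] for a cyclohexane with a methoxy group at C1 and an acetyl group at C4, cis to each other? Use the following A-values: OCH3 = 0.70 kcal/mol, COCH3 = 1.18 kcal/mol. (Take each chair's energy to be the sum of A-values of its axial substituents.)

C1 and C4 have opposite parity, so for the cis isomer the two substituents are one axial and one equatorial in each chair.
Chair I (methoxy axial, acetyl equatorial): E = 0.70 kcal/mol; chair II (methoxy equatorial, acetyl axial): E = 1.18 kcal/mol.
ΔG = 0.48 kcal/mol between the two chairs.
K = exp(ΔG/RT) with R = 1.987×10⁻³ kcal mol⁻¹ K⁻¹ and T = 323 K gives K ≈ 2.11.

K ≈ 2.11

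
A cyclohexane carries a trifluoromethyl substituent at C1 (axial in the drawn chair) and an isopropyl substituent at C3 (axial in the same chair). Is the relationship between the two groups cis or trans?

C1 and C3 have the same parity, so their axial bonds point in the same direction.
With same-parity carbons, two substituents on the same face are both axial or both equatorial; opposite faces give one of each.
Here the groups are axial/axial → same face → cis.

cis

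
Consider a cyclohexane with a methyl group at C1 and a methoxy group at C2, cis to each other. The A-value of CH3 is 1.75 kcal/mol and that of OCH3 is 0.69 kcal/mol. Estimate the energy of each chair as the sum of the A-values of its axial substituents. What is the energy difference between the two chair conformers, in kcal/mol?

1.06 kcal/mol

C1 and C2 have opposite parity, so for the cis isomer the two substituents are one axial and one equatorial in each chair.
Chair I (methyl axial, methoxy equatorial): E = 1.75 kcal/mol.
Chair II (methyl equatorial, methoxy axial): E = 0.69 kcal/mol.
ΔE = 1.75 − 0.69 = 1.06 kcal/mol; chair II is more stable.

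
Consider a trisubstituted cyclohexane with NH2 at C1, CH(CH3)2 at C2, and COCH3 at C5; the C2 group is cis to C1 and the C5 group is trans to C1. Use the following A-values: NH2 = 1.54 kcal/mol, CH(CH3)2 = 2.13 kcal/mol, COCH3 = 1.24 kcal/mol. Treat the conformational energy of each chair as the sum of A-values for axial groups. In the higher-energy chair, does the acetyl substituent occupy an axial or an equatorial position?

axial

Chair I (amino axial, isopropyl equatorial, acetyl equatorial): E = 1.54 kcal/mol.
Chair II (amino equatorial, isopropyl axial, acetyl axial): E = 3.37 kcal/mol.
Chair II is the less stable (higher-energy) conformer, and in that chair the acetyl group is axial.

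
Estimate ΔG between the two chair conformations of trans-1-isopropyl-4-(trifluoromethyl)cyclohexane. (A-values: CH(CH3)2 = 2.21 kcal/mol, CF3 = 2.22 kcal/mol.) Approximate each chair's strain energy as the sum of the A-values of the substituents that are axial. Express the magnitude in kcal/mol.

4.43 kcal/mol

C1 and C4 have opposite parity, so for the trans isomer the two substituents are e,e in one chair and a,a in the other.
Chair I (isopropyl axial, trifluoromethyl axial): E = 4.43 kcal/mol.
Chair II (isopropyl equatorial, trifluoromethyl equatorial): E = 0.00 kcal/mol.
ΔE = 4.43 − 0.00 = 4.43 kcal/mol; chair II is more stable.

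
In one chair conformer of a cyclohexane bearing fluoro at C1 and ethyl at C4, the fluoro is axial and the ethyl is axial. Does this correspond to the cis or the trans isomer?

trans

C1 and C4 have opposite parity, so their axial bonds point in opposite directions.
With opposite-parity carbons, two substituents on the same face are one axial and one equatorial; opposite faces give both axial or both equatorial.
Here the groups are axial/axial → opposite face → trans.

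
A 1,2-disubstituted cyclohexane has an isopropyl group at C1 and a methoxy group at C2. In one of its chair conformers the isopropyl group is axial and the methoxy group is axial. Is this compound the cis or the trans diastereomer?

C1 and C2 have opposite parity, so their axial bonds point in opposite directions.
With opposite-parity carbons, two substituents on the same face are one axial and one equatorial; opposite faces give both axial or both equatorial.
Here the groups are axial/axial → opposite face → trans.

trans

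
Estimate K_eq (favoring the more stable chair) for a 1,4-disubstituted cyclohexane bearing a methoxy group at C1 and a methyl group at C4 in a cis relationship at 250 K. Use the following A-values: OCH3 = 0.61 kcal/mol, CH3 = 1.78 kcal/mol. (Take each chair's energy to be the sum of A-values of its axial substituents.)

C1 and C4 have opposite parity, so for the cis isomer the two substituents are one axial and one equatorial in each chair.
Chair I (methoxy axial, methyl equatorial): E = 0.61 kcal/mol; chair II (methoxy equatorial, methyl axial): E = 1.78 kcal/mol.
ΔG = 1.17 kcal/mol between the two chairs.
K = exp(ΔG/RT) with R = 1.987×10⁻³ kcal mol⁻¹ K⁻¹ and T = 250 K gives K ≈ 10.5.

K ≈ 10.5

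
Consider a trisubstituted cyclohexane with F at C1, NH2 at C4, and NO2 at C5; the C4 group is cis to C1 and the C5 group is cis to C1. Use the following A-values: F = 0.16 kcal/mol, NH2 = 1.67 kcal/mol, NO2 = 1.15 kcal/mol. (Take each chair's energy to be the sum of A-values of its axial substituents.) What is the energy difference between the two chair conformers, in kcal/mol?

0.36 kcal/mol

Chair I (fluoro axial, amino equatorial, nitro axial): E = 1.31 kcal/mol.
Chair II (fluoro equatorial, amino axial, nitro equatorial): E = 1.67 kcal/mol.
ΔE = 1.67 − 1.31 = 0.36 kcal/mol; chair I is more stable.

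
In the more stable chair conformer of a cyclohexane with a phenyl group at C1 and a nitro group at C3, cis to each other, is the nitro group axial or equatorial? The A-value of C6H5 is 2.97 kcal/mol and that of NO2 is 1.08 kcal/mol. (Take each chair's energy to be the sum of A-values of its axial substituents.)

C1 and C3 have the same parity, so for the cis isomer the two substituents are e,e in one chair and a,a in the other.
Chair I (phenyl axial, nitro axial): E = 4.05 kcal/mol.
Chair II (phenyl equatorial, nitro equatorial): E = 0.00 kcal/mol.
Chair II is the more stable (lower-energy) conformer, and in that chair the nitro group is equatorial.

equatorial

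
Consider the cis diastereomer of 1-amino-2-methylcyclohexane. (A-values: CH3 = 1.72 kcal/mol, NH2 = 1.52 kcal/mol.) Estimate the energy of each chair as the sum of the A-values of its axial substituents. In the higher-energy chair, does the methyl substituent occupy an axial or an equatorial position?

C1 and C2 have opposite parity, so for the cis isomer the two substituents are one axial and one equatorial in each chair.
Chair I (methyl axial, amino equatorial): E = 1.72 kcal/mol.
Chair II (methyl equatorial, amino axial): E = 1.52 kcal/mol.
Chair I is the less stable (higher-energy) conformer, and in that chair the methyl group is axial.

axial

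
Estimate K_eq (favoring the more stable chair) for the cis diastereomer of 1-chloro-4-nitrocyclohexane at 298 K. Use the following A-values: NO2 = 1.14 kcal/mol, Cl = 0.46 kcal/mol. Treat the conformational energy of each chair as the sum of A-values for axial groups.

C1 and C4 have opposite parity, so for the cis isomer the two substituents are one axial and one equatorial in each chair.
Chair I (nitro axial, chloro equatorial): E = 1.14 kcal/mol; chair II (nitro equatorial, chloro axial): E = 0.46 kcal/mol.
ΔG = 0.68 kcal/mol between the two chairs.
K = exp(ΔG/RT) with R = 1.987×10⁻³ kcal mol⁻¹ K⁻¹ and T = 298 K gives K ≈ 3.15.

K ≈ 3.15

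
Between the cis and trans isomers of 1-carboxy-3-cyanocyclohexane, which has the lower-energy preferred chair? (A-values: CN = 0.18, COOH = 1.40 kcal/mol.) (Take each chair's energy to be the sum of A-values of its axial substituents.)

At 1,3 positions (parity same): cis → (e,e or a,a); trans → (a,e or e,a).
Best chair for cis: E = 0.00 kcal/mol; best chair for trans: E = 0.18 kcal/mol.
The cis isomer is lower by 0.18 kcal/mol.

cis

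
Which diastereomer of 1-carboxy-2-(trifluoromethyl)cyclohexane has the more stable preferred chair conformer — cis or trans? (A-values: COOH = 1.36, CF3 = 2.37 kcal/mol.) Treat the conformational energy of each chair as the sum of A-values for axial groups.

trans

At 1,2 positions (parity opposite): cis → (a,e or e,a); trans → (e,e or a,a).
Best chair for cis: E = 1.36 kcal/mol; best chair for trans: E = 0.00 kcal/mol.
The trans isomer is lower by 1.36 kcal/mol.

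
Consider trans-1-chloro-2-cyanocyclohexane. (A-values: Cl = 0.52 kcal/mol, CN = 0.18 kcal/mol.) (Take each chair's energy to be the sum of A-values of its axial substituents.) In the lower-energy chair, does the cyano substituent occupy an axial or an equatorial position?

C1 and C2 have opposite parity, so for the trans isomer the two substituents are e,e in one chair and a,a in the other.
Chair I (chloro axial, cyano axial): E = 0.70 kcal/mol.
Chair II (chloro equatorial, cyano equatorial): E = 0.00 kcal/mol.
Chair II is the more stable (lower-energy) conformer, and in that chair the cyano group is equatorial.

equatorial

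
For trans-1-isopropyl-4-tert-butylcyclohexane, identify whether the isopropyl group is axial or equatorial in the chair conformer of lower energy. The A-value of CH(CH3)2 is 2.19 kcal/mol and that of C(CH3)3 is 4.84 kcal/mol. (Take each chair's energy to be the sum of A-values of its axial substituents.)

equatorial

C1 and C4 have opposite parity, so for the trans isomer the two substituents are e,e in one chair and a,a in the other.
Chair I (isopropyl axial, tert-butyl axial): E = 7.03 kcal/mol.
Chair II (isopropyl equatorial, tert-butyl equatorial): E = 0.00 kcal/mol.
Chair II is the more stable (lower-energy) conformer, and in that chair the isopropyl group is equatorial.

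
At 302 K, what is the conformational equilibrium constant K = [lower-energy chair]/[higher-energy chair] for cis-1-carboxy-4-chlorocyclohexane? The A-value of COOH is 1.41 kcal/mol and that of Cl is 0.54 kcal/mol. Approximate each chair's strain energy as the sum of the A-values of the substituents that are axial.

C1 and C4 have opposite parity, so for the cis isomer the two substituents are one axial and one equatorial in each chair.
Chair I (carboxyl axial, chloro equatorial): E = 1.41 kcal/mol; chair II (carboxyl equatorial, chloro axial): E = 0.54 kcal/mol.
ΔG = 0.87 kcal/mol between the two chairs.
K = exp(ΔG/RT) with R = 1.987×10⁻³ kcal mol⁻¹ K⁻¹ and T = 302 K gives K ≈ 4.26.

K ≈ 4.26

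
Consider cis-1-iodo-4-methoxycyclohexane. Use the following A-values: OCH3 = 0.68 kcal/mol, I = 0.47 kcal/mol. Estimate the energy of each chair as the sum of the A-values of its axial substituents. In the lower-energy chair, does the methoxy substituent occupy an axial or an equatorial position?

equatorial

C1 and C4 have opposite parity, so for the cis isomer the two substituents are one axial and one equatorial in each chair.
Chair I (methoxy axial, iodo equatorial): E = 0.68 kcal/mol.
Chair II (methoxy equatorial, iodo axial): E = 0.47 kcal/mol.
Chair II is the more stable (lower-energy) conformer, and in that chair the methoxy group is equatorial.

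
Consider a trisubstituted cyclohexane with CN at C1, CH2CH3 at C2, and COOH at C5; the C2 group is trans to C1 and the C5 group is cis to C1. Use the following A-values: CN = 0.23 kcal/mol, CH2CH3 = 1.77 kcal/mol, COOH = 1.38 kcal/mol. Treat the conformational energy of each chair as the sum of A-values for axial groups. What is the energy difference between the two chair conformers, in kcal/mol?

Chair I (cyano axial, ethyl axial, carboxyl axial): E = 3.38 kcal/mol.
Chair II (cyano equatorial, ethyl equatorial, carboxyl equatorial): E = 0.00 kcal/mol.
ΔE = 3.38 − 0.00 = 3.38 kcal/mol; chair II is more stable.

3.38 kcal/mol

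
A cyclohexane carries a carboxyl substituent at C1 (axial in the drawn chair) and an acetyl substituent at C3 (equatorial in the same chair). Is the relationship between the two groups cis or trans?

trans

C1 and C3 have the same parity, so their axial bonds point in the same direction.
With same-parity carbons, two substituents on the same face are both axial or both equatorial; opposite faces give one of each.
Here the groups are axial/equatorial → opposite face → trans.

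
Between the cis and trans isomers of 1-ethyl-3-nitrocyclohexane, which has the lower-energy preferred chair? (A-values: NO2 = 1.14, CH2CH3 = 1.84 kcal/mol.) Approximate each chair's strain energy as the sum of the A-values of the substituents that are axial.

At 1,3 positions (parity same): cis → (e,e or a,a); trans → (a,e or e,a).
Best chair for cis: E = 0.00 kcal/mol; best chair for trans: E = 1.14 kcal/mol.
The cis isomer is lower by 1.14 kcal/mol.

cis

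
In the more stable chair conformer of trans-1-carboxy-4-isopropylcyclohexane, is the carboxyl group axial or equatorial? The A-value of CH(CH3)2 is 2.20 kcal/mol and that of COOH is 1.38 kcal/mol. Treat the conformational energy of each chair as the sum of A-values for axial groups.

equatorial

C1 and C4 have opposite parity, so for the trans isomer the two substituents are e,e in one chair and a,a in the other.
Chair I (isopropyl axial, carboxyl axial): E = 3.58 kcal/mol.
Chair II (isopropyl equatorial, carboxyl equatorial): E = 0.00 kcal/mol.
Chair II is the more stable (lower-energy) conformer, and in that chair the carboxyl group is equatorial.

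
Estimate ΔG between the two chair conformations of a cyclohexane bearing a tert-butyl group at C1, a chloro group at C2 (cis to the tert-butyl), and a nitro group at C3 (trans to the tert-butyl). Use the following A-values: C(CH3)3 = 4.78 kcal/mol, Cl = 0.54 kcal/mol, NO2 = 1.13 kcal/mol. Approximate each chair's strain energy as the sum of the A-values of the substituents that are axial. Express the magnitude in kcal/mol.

3.11 kcal/mol

Chair I (tert-butyl axial, chloro equatorial, nitro equatorial): E = 4.78 kcal/mol.
Chair II (tert-butyl equatorial, chloro axial, nitro axial): E = 1.67 kcal/mol.
ΔE = 4.78 − 1.67 = 3.11 kcal/mol; chair II is more stable.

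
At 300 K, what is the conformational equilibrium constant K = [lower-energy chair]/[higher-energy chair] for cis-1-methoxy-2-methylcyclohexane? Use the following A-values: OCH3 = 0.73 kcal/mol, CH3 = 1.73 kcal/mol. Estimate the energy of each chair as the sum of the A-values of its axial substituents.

C1 and C2 have opposite parity, so for the cis isomer the two substituents are one axial and one equatorial in each chair.
Chair I (methoxy axial, methyl equatorial): E = 0.73 kcal/mol; chair II (methoxy equatorial, methyl axial): E = 1.73 kcal/mol.
ΔG = 1.00 kcal/mol between the two chairs.
K = exp(ΔG/RT) with R = 1.987×10⁻³ kcal mol⁻¹ K⁻¹ and T = 300 K gives K ≈ 5.35.

K ≈ 5.35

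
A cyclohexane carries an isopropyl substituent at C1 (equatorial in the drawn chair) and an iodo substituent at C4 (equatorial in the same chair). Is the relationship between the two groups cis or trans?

C1 and C4 have opposite parity, so their axial bonds point in opposite directions.
With opposite-parity carbons, two substituents on the same face are one axial and one equatorial; opposite faces give both axial or both equatorial.
Here the groups are equatorial/equatorial → opposite face → trans.

trans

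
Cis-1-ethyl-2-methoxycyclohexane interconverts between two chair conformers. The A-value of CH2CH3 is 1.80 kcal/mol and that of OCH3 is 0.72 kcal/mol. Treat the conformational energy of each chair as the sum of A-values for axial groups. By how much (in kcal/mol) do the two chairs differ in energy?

1.08 kcal/mol

C1 and C2 have opposite parity, so for the cis isomer the two substituents are one axial and one equatorial in each chair.
Chair I (ethyl axial, methoxy equatorial): E = 1.80 kcal/mol.
Chair II (ethyl equatorial, methoxy axial): E = 0.72 kcal/mol.
ΔE = 1.80 − 0.72 = 1.08 kcal/mol; chair II is more stable.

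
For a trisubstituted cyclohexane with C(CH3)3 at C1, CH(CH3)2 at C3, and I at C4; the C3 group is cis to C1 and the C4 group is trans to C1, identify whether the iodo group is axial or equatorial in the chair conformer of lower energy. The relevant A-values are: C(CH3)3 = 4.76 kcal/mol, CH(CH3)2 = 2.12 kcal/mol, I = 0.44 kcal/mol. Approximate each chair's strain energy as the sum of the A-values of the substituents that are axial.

Chair I (tert-butyl axial, isopropyl axial, iodo axial): E = 7.32 kcal/mol.
Chair II (tert-butyl equatorial, isopropyl equatorial, iodo equatorial): E = 0.00 kcal/mol.
Chair II is the more stable (lower-energy) conformer, and in that chair the iodo group is equatorial.

equatorial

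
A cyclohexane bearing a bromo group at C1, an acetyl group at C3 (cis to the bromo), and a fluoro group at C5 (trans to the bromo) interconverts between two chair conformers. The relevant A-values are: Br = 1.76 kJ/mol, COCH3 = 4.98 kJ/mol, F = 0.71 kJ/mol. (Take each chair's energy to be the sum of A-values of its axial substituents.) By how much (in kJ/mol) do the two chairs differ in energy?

Chair I (bromo axial, acetyl axial, fluoro equatorial): E = 6.74 kJ/mol.
Chair II (bromo equatorial, acetyl equatorial, fluoro axial): E = 0.71 kJ/mol.
ΔE = 6.74 − 0.71 = 6.03 kJ/mol; chair II is more stable.

6.03 kJ/mol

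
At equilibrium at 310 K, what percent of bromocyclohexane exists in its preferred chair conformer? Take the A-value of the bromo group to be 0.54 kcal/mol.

70.6%

One chair has the bromo group axial (E = 0.54 kcal/mol) and the other has it equatorial (E = 0).
ΔG = 0.54 kcal/mol between the two chairs.
K = exp(ΔG/RT) with R = 1.987×10⁻³ kcal mol⁻¹ K⁻¹ and T = 310 K gives K ≈ 2.4.
Fraction in the lower-energy chair = K/(K+1) = 70.6%.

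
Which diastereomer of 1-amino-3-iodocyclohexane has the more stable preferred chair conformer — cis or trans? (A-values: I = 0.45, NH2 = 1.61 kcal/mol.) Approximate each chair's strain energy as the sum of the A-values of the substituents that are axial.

cis

At 1,3 positions (parity same): cis → (e,e or a,a); trans → (a,e or e,a).
Best chair for cis: E = 0.00 kcal/mol; best chair for trans: E = 0.45 kcal/mol.
The cis isomer is lower by 0.45 kcal/mol.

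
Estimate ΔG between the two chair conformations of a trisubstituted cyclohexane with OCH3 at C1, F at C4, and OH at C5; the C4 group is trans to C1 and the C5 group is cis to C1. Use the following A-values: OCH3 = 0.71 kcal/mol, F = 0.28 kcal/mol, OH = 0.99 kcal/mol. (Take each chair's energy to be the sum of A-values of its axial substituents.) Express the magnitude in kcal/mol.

1.98 kcal/mol

Chair I (methoxy axial, fluoro axial, hydroxyl axial): E = 1.98 kcal/mol.
Chair II (methoxy equatorial, fluoro equatorial, hydroxyl equatorial): E = 0.00 kcal/mol.
ΔE = 1.98 − 0.00 = 1.98 kcal/mol; chair II is more stable.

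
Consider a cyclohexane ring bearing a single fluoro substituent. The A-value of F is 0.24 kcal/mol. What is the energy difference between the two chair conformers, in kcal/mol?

0.24 kcal/mol

A monosubstituted cyclohexane has one chair with the fluoro group axial (E = A = 0.24 kcal/mol) and one with it equatorial (E = 0).
ΔE = 0.24 − 0 = 0.24 kcal/mol.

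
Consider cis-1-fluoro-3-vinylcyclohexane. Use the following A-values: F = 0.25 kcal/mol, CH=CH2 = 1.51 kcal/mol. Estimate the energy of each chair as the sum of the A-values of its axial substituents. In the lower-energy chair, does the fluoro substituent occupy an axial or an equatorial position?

equatorial

C1 and C3 have the same parity, so for the cis isomer the two substituents are e,e in one chair and a,a in the other.
Chair I (fluoro axial, vinyl axial): E = 1.76 kcal/mol.
Chair II (fluoro equatorial, vinyl equatorial): E = 0.00 kcal/mol.
Chair II is the more stable (lower-energy) conformer, and in that chair the fluoro group is equatorial.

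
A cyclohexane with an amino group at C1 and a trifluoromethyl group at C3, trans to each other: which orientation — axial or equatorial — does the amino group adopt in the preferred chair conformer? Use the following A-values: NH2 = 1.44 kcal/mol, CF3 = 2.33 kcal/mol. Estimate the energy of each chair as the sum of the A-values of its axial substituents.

axial

C1 and C3 have the same parity, so for the trans isomer the two substituents are one axial and one equatorial in each chair.
Chair I (amino axial, trifluoromethyl equatorial): E = 1.44 kcal/mol.
Chair II (amino equatorial, trifluoromethyl axial): E = 2.33 kcal/mol.
Chair I is the more stable (lower-energy) conformer, and in that chair the amino group is axial.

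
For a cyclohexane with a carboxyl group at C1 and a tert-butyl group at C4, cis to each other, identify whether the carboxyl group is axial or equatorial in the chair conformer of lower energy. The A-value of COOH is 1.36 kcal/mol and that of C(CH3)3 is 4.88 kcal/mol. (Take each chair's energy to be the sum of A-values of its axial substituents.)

C1 and C4 have opposite parity, so for the cis isomer the two substituents are one axial and one equatorial in each chair.
Chair I (carboxyl axial, tert-butyl equatorial): E = 1.36 kcal/mol.
Chair II (carboxyl equatorial, tert-butyl axial): E = 4.88 kcal/mol.
Chair I is the more stable (lower-energy) conformer, and in that chair the carboxyl group is axial.

axial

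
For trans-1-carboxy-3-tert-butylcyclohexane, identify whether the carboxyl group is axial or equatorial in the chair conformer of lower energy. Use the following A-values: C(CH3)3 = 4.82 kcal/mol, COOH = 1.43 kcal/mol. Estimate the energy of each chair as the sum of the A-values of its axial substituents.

axial

C1 and C3 have the same parity, so for the trans isomer the two substituents are one axial and one equatorial in each chair.
Chair I (tert-butyl axial, carboxyl equatorial): E = 4.82 kcal/mol.
Chair II (tert-butyl equatorial, carboxyl axial): E = 1.43 kcal/mol.
Chair II is the more stable (lower-energy) conformer, and in that chair the carboxyl group is axial.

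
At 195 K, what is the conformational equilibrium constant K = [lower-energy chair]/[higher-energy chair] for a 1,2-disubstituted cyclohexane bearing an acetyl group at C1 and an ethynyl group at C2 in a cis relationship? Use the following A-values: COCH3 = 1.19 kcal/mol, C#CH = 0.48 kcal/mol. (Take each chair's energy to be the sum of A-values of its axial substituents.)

K ≈ 6.25

C1 and C2 have opposite parity, so for the cis isomer the two substituents are one axial and one equatorial in each chair.
Chair I (acetyl axial, ethynyl equatorial): E = 1.19 kcal/mol; chair II (acetyl equatorial, ethynyl axial): E = 0.48 kcal/mol.
ΔG = 0.71 kcal/mol between the two chairs.
K = exp(ΔG/RT) with R = 1.987×10⁻³ kcal mol⁻¹ K⁻¹ and T = 195 K gives K ≈ 6.25.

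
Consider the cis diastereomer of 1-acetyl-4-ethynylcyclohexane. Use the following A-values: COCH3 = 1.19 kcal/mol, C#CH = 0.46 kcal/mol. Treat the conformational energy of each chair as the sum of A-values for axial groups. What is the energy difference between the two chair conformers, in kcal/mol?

C1 and C4 have opposite parity, so for the cis isomer the two substituents are one axial and one equatorial in each chair.
Chair I (acetyl axial, ethynyl equatorial): E = 1.19 kcal/mol.
Chair II (acetyl equatorial, ethynyl axial): E = 0.46 kcal/mol.
ΔE = 1.19 − 0.46 = 0.73 kcal/mol; chair II is more stable.

0.73 kcal/mol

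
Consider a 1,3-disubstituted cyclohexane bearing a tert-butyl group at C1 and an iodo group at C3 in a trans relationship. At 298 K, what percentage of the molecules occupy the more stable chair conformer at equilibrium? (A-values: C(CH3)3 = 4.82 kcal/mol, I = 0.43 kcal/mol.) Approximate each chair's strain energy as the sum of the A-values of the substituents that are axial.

99.9%

C1 and C3 have the same parity, so for the trans isomer the two substituents are one axial and one equatorial in each chair.
Chair I (tert-butyl axial, iodo equatorial): E = 4.82 kcal/mol; chair II (tert-butyl equatorial, iodo axial): E = 0.43 kcal/mol.
ΔG = 4.39 kcal/mol between the two chairs.
K = exp(ΔG/RT) with R = 1.987×10⁻³ kcal mol⁻¹ K⁻¹ and T = 298 K gives K ≈ 1.66e+03.
Fraction in the lower-energy chair = K/(K+1) = 99.9%.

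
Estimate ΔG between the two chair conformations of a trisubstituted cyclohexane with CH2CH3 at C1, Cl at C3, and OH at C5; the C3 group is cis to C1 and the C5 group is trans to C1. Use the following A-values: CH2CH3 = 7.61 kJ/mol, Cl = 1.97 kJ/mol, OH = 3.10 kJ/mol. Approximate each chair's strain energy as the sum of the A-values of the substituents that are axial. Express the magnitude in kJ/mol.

Chair I (ethyl axial, chloro axial, hydroxyl equatorial): E = 9.58 kJ/mol.
Chair II (ethyl equatorial, chloro equatorial, hydroxyl axial): E = 3.10 kJ/mol.
ΔE = 9.58 − 3.10 = 6.48 kJ/mol; chair II is more stable.

6.48 kJ/mol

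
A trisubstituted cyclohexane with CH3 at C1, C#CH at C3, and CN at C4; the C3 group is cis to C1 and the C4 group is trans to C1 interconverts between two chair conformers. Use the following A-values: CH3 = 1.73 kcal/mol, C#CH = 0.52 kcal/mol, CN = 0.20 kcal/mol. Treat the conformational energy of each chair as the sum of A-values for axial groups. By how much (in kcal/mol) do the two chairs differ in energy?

Chair I (methyl axial, ethynyl axial, cyano axial): E = 2.45 kcal/mol.
Chair II (methyl equatorial, ethynyl equatorial, cyano equatorial): E = 0.00 kcal/mol.
ΔE = 2.45 − 0.00 = 2.45 kcal/mol; chair II is more stable.

2.45 kcal/mol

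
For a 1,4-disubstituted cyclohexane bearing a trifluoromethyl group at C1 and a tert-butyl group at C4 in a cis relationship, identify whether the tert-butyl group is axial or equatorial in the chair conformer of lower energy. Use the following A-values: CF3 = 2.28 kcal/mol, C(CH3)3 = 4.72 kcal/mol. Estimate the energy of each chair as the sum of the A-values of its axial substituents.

C1 and C4 have opposite parity, so for the cis isomer the two substituents are one axial and one equatorial in each chair.
Chair I (trifluoromethyl axial, tert-butyl equatorial): E = 2.28 kcal/mol.
Chair II (trifluoromethyl equatorial, tert-butyl axial): E = 4.72 kcal/mol.
Chair I is the more stable (lower-energy) conformer, and in that chair the tert-butyl group is equatorial.

equatorial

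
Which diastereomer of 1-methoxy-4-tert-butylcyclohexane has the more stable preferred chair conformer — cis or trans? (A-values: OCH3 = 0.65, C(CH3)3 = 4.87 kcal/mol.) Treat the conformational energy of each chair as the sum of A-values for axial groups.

At 1,4 positions (parity opposite): cis → (a,e or e,a); trans → (e,e or a,a).
Best chair for cis: E = 0.65 kcal/mol; best chair for trans: E = 0.00 kcal/mol.
The trans isomer is lower by 0.65 kcal/mol.

trans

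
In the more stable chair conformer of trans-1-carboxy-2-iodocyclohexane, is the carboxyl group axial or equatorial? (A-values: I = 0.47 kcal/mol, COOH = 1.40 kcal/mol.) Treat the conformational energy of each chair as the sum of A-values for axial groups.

equatorial

C1 and C2 have opposite parity, so for the trans isomer the two substituents are e,e in one chair and a,a in the other.
Chair I (iodo axial, carboxyl axial): E = 1.87 kcal/mol.
Chair II (iodo equatorial, carboxyl equatorial): E = 0.00 kcal/mol.
Chair II is the more stable (lower-energy) conformer, and in that chair the carboxyl group is equatorial.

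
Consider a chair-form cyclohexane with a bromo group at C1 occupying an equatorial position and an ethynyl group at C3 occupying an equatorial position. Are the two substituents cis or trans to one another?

C1 and C3 have the same parity, so their axial bonds point in the same direction.
With same-parity carbons, two substituents on the same face are both axial or both equatorial; opposite faces give one of each.
Here the groups are equatorial/equatorial → same face → cis.

cis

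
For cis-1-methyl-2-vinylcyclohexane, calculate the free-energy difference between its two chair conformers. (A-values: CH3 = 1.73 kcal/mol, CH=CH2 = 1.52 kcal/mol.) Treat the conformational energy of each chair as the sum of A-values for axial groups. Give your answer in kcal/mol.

0.21 kcal/mol

C1 and C2 have opposite parity, so for the cis isomer the two substituents are one axial and one equatorial in each chair.
Chair I (methyl axial, vinyl equatorial): E = 1.73 kcal/mol.
Chair II (methyl equatorial, vinyl axial): E = 1.52 kcal/mol.
ΔE = 1.73 − 1.52 = 0.21 kcal/mol; chair II is more stable.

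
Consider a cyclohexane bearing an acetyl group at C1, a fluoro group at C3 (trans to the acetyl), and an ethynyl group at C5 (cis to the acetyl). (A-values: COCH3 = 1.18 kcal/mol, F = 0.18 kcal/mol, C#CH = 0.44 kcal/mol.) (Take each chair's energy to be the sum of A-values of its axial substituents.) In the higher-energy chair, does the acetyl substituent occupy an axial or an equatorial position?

Chair I (acetyl axial, fluoro equatorial, ethynyl axial): E = 1.62 kcal/mol.
Chair II (acetyl equatorial, fluoro axial, ethynyl equatorial): E = 0.18 kcal/mol.
Chair I is the less stable (higher-energy) conformer, and in that chair the acetyl group is axial.

axial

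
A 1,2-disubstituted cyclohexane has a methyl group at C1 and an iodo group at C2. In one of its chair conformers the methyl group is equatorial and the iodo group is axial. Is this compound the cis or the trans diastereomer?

C1 and C2 have opposite parity, so their axial bonds point in opposite directions.
With opposite-parity carbons, two substituents on the same face are one axial and one equatorial; opposite faces give both axial or both equatorial.
Here the groups are equatorial/axial → same face → cis.

cis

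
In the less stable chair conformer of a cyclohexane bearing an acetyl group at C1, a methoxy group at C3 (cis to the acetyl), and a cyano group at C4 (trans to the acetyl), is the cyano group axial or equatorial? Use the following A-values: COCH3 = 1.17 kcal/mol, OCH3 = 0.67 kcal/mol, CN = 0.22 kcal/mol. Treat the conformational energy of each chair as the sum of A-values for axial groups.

Chair I (acetyl axial, methoxy axial, cyano axial): E = 2.06 kcal/mol.
Chair II (acetyl equatorial, methoxy equatorial, cyano equatorial): E = 0.00 kcal/mol.
Chair I is the less stable (higher-energy) conformer, and in that chair the cyano group is axial.

axial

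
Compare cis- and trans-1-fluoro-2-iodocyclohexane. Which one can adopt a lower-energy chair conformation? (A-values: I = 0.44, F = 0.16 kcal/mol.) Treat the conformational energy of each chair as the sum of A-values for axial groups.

At 1,2 positions (parity opposite): cis → (a,e or e,a); trans → (e,e or a,a).
Best chair for cis: E = 0.16 kcal/mol; best chair for trans: E = 0.00 kcal/mol.
The trans isomer is lower by 0.16 kcal/mol.

trans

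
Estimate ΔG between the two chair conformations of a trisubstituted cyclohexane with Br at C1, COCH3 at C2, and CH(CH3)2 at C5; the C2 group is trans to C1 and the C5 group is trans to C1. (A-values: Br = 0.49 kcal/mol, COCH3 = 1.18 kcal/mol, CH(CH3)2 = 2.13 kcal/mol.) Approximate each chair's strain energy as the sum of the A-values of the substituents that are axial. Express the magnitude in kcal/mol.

Chair I (bromo axial, acetyl axial, isopropyl equatorial): E = 1.67 kcal/mol.
Chair II (bromo equatorial, acetyl equatorial, isopropyl axial): E = 2.13 kcal/mol.
ΔE = 2.13 − 1.67 = 0.46 kcal/mol; chair I is more stable.

0.46 kcal/mol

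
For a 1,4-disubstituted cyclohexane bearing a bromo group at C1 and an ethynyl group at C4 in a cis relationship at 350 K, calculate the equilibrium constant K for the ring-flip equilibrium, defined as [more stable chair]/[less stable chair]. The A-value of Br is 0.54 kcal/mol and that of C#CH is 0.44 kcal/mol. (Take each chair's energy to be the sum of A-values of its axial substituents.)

C1 and C4 have opposite parity, so for the cis isomer the two substituents are one axial and one equatorial in each chair.
Chair I (bromo axial, ethynyl equatorial): E = 0.54 kcal/mol; chair II (bromo equatorial, ethynyl axial): E = 0.44 kcal/mol.
ΔG = 0.10 kcal/mol between the two chairs.
K = exp(ΔG/RT) with R = 1.987×10⁻³ kcal mol⁻¹ K⁻¹ and T = 350 K gives K ≈ 1.15.

K ≈ 1.15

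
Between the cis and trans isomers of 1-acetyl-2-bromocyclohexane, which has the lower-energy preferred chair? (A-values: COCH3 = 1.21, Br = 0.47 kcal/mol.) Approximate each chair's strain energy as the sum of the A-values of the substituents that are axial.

trans

At 1,2 positions (parity opposite): cis → (a,e or e,a); trans → (e,e or a,a).
Best chair for cis: E = 0.47 kcal/mol; best chair for trans: E = 0.00 kcal/mol.
The trans isomer is lower by 0.47 kcal/mol.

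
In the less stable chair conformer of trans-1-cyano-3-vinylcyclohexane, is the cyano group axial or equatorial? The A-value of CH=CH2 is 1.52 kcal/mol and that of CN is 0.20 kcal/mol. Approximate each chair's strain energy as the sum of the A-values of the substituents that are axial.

equatorial

C1 and C3 have the same parity, so for the trans isomer the two substituents are one axial and one equatorial in each chair.
Chair I (vinyl axial, cyano equatorial): E = 1.52 kcal/mol.
Chair II (vinyl equatorial, cyano axial): E = 0.20 kcal/mol.
Chair I is the less stable (higher-energy) conformer, and in that chair the cyano group is equatorial.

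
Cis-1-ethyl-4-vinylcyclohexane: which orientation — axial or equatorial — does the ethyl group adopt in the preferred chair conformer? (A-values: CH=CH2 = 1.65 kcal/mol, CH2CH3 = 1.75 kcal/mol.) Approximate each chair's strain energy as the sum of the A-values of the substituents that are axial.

C1 and C4 have opposite parity, so for the cis isomer the two substituents are one axial and one equatorial in each chair.
Chair I (vinyl axial, ethyl equatorial): E = 1.65 kcal/mol.
Chair II (vinyl equatorial, ethyl axial): E = 1.75 kcal/mol.
Chair I is the more stable (lower-energy) conformer, and in that chair the ethyl group is equatorial.

equatorial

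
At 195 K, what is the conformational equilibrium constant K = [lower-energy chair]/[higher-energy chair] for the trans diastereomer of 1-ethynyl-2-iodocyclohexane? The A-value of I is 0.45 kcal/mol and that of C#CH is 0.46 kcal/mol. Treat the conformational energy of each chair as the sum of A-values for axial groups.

C1 and C2 have opposite parity, so for the trans isomer the two substituents are e,e in one chair and a,a in the other.
Chair I (iodo axial, ethynyl axial): E = 0.91 kcal/mol; chair II (iodo equatorial, ethynyl equatorial): E = 0.00 kcal/mol.
ΔG = 0.91 kcal/mol between the two chairs.
K = exp(ΔG/RT) with R = 1.987×10⁻³ kcal mol⁻¹ K⁻¹ and T = 195 K gives K ≈ 10.5.

K ≈ 10.5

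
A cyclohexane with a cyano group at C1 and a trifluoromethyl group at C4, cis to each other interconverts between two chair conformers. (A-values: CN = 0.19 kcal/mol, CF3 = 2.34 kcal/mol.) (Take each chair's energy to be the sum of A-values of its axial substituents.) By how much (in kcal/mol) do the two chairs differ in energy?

C1 and C4 have opposite parity, so for the cis isomer the two substituents are one axial and one equatorial in each chair.
Chair I (cyano axial, trifluoromethyl equatorial): E = 0.19 kcal/mol.
Chair II (cyano equatorial, trifluoromethyl axial): E = 2.34 kcal/mol.
ΔE = 2.34 − 0.19 = 2.15 kcal/mol; chair I is more stable.

2.15 kcal/mol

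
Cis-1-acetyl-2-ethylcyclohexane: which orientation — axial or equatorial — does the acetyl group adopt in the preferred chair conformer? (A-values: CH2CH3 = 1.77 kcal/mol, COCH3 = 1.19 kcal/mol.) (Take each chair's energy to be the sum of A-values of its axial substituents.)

axial

C1 and C2 have opposite parity, so for the cis isomer the two substituents are one axial and one equatorial in each chair.
Chair I (ethyl axial, acetyl equatorial): E = 1.77 kcal/mol.
Chair II (ethyl equatorial, acetyl axial): E = 1.19 kcal/mol.
Chair II is the more stable (lower-energy) conformer, and in that chair the acetyl group is axial.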